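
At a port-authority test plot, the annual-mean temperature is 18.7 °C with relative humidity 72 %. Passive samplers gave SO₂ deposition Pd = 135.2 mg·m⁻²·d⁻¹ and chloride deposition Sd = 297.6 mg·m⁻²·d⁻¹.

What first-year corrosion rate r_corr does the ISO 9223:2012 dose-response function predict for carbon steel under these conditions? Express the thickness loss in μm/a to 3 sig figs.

r_corr = 139 μm/a

carbon steel: T>10 °C ⇒ hinge -0.054·(18.7−10) = -0.4698
  Pd branch = 1.77·Pd^0.52·e^(0.02·RH+f) = 59.9 μm/a
  Cl⁻ term: 0.102·297.6^0.62·exp(0.033·72+0.04·18.7) = 79.25
  sum: 59.9 + 79.25 → r_corr = 139.1 μm/a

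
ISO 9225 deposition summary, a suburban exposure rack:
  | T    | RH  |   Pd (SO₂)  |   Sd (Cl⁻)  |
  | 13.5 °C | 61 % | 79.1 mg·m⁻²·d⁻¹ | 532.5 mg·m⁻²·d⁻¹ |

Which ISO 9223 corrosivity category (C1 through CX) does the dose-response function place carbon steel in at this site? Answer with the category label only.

carbon steel: temperature factor f = -0.054·(3.5) = -0.1890
  SO₂ term: 1.77·79.1^0.52·exp(0.02·61-0.1890) = 48.17
  Sd branch = 0.102·Sd^0.62·e^(0.033·RH+0.04·T) = 64.22 μm/a
  r_corr = 48.17 + 64.22 = 112.4 μm/a
112 μm/a falls in (80, 200] for carbon steel → category C5

C5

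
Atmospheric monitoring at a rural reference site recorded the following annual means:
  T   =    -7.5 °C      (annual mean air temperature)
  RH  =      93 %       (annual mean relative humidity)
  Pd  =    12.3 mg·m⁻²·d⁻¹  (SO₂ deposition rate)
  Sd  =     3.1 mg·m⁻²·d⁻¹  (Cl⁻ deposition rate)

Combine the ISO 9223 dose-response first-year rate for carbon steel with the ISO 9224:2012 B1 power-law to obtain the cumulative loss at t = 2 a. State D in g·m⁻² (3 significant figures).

carbon steel: T≤10 °C ⇒ hinge +0.150·(-7.5−10) = -2.6250
  Pd branch = 1.77·Pd^0.52·e^(0.02·RH+f) = 3.037 μm/a
  Sd branch = 0.102·Sd^0.62·e^(0.033·RH+0.04·T) = 3.279 μm/a
  sum: 3.037 + 3.279 → r_corr = 6.317 μm/a
Long-term exponent b (ISO 9224 Table 2, B1) = 0.523
  D(2) = 6.317 × 2^0.523 = 6.317 × 1.437 = 9.077 μm
  Mass loss = 9.077 μm × 7.85 g/cm³ = 71.25 g·m⁻²

D(2) = 71.3 g·m⁻²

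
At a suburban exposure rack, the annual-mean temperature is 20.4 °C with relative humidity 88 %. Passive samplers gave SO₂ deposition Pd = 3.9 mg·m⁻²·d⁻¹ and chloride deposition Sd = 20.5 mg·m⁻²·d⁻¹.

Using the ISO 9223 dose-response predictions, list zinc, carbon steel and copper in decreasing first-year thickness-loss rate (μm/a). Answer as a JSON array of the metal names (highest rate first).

["carbon steel", "copper", "zinc"]

zinc: T>10 °C ⇒ hinge -0.071·(20.4−10) = -0.7384
  SO₂ term: 0.0129·3.9^0.44·exp(0.046·88-0.7384) = 0.6427
  Sd branch = 0.0175·Sd^0.57·e^(0.008·RH+0.085·T) = 1.121 μm/a
  r_corr = 0.6427 + 1.121 = 1.764 μm/a
carbon steel: temperature factor f = -0.054·(10.4) = -0.5616
  SO₂ term: 1.77·3.9^0.52·exp(0.02·88-0.5616) = 11.91
  Sd branch = 0.102·Sd^0.62·e^(0.033·RH+0.04·T) = 27.38 μm/a
  r_corr = 11.91 + 27.38 = 39.29 μm/a
copper: temperature factor f = -0.080·(10.4) = -0.8320
  SO₂ term: 0.0053·3.9^0.26·exp(0.059·88-0.8320) = 0.5908
  Cl⁻ term: 0.01025·20.5^0.27·exp(0.036·88+0.049·20.4) = 1.496
  sum: 0.5908 + 1.496 → r_corr = 2.087 μm/a
Ordering by μm/a: carbon steel (39.3) > copper (2.09) > zinc (1.76)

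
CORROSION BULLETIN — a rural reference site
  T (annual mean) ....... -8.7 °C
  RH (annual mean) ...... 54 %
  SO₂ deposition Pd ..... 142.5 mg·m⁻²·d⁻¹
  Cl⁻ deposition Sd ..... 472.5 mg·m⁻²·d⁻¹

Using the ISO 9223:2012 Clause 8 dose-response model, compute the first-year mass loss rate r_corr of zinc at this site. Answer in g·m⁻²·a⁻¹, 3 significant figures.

r_corr = 7.88 g·m⁻²·a⁻¹

zinc: temperature factor f = +0.038·(-18.7) = -0.7106
  sulphur-dioxide contribution → 0.6737 μm/a
  chloride contribution → 0.4304 μm/a
  total first-year rate 1.104 μm/a
Convert to mass loss: 1.104 μm/a × 7.14 g/cm³ = 7.883 g·m⁻²·a⁻¹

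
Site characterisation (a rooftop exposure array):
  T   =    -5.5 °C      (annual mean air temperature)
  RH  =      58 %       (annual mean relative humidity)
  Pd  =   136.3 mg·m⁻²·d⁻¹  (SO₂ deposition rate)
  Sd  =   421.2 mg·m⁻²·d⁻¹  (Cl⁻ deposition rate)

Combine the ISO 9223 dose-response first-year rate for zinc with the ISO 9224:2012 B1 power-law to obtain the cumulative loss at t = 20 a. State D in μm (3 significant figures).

D(20) = 16.5 μm

zinc: temperature factor f = +0.038·(-15.5) = -0.5890
  SO₂ term: 0.0129·136.3^0.44·exp(0.046·58-0.5890) = 0.8967
  Cl⁻ term: 0.0175·421.2^0.57·exp(0.008·58+0.085·-5.5) = 0.5464
  sum: 0.8967 + 0.5464 → r_corr = 1.443 μm/a
Power-law: D(20) = r_corr · 20^0.813
  D(20) = 1.443 × 20^0.813 = 1.443 × 11.42 = 16.48 μm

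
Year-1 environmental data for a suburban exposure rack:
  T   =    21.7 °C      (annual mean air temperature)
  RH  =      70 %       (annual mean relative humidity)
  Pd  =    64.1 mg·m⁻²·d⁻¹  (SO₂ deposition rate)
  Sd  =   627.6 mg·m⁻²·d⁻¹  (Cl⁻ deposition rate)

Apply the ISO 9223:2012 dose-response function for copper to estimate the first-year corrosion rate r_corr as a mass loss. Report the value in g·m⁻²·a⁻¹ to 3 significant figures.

r_corr = 22.2 g·m⁻²·a⁻¹

copper: f(T) = -0.080·(T−10) [T>10 °C] = -0.9360
  sulphur-dioxide contribution → 0.3812 μm/a
  chloride contribution → 2.1 μm/a
  total first-year rate 2.482 μm/a
Convert to mass loss: 2.482 μm/a × 8.96 g/cm³ = 22.24 g·m⁻²·a⁻¹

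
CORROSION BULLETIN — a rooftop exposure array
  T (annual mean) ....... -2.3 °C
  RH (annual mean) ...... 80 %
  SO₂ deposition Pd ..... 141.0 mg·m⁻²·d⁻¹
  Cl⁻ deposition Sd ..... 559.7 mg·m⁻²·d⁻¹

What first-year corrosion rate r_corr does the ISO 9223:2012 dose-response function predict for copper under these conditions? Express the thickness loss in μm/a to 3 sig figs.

r_corr = 1.36 μm/a

copper: temperature factor f = +0.126·(-12.3) = -1.5498
  SO₂ term: 0.0053·141.0^0.26·exp(0.059·80-1.5498) = 0.457
  Cl⁻ term: 0.01025·559.7^0.27·exp(0.036·80+0.049·-2.3) = 0.9005
  sum: 0.457 + 0.9005 → r_corr = 1.357 μm/a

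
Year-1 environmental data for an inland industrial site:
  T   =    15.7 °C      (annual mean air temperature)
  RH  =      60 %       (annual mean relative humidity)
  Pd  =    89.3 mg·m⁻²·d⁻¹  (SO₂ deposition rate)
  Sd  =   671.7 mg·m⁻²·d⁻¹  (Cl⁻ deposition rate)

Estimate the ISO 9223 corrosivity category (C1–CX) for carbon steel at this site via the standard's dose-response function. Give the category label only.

carbon steel: temperature factor f = -0.054·(5.7) = -0.3078
  SO₂ term: 1.77·89.3^0.52·exp(0.02·60-0.3078) = 44.66
  Cl⁻ term: 0.102·671.7^0.62·exp(0.033·60+0.04·15.7) = 78.36
  r_corr = 44.66 + 78.36 = 123 μm/a
ISO 9223 Table 2 (carbon steel): 80 < 123 ≤ 200 μm/a ⇒ C5

C5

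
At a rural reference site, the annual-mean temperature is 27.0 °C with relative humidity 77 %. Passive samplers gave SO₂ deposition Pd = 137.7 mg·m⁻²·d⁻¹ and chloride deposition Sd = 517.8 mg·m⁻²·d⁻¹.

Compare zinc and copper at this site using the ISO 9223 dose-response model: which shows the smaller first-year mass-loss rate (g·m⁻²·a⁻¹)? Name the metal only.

zinc: f(T) = -0.071·(T−10) [T>10 °C] = -1.2070
  sulphur-dioxide contribution → 1.164 μm/a
  chloride contribution → 11.33 μm/a
  ⇒ r_corr(zinc) = 12.5 μm/a
  mass loss = 12.5 μm/a × 7.14 g/cm³ = 89.23 g·m⁻²·a⁻¹
copper: temperature factor f = -0.080·(17.0) = -1.3600
  sulphur-dioxide contribution → 0.46 μm/a
  chloride contribution → 3.326 μm/a
  total first-year rate 3.786 μm/a
  mass loss = 3.786 μm/a × 8.96 g/cm³ = 33.93 g·m⁻²·a⁻¹
Ordering by g·m⁻²·a⁻¹: zinc (89.2) > copper (33.9)

copper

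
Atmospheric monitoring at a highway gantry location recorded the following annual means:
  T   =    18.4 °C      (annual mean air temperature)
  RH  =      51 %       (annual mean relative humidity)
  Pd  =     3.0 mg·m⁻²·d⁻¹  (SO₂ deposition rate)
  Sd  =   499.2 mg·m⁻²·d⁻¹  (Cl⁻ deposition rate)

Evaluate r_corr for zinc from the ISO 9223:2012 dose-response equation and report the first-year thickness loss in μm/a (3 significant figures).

r_corr = 4.46 μm/a

zinc: f(T) = -0.071·(T−10) [T>10 °C] = -0.5964
  SO₂ term: 0.0129·3.0^0.44·exp(0.046·51-0.5964) = 0.1203
  Sd branch = 0.0175·Sd^0.57·e^(0.008·RH+0.085·T) = 4.34 μm/a
  sum: 0.1203 + 4.34 → r_corr = 4.46 μm/a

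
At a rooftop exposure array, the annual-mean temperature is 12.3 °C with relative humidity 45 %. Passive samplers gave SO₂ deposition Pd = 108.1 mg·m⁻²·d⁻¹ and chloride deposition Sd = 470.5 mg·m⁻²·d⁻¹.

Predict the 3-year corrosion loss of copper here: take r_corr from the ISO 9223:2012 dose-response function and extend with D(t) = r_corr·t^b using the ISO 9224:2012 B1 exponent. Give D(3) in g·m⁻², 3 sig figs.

D(3) = 13.2 g·m⁻²

copper: f(T) = -0.080·(T−10) [T>10 °C] = -0.1840
  SO₂ term: 0.0053·108.1^0.26·exp(0.059·45-0.1840) = 0.2119
  Cl⁻ term: 0.01025·470.5^0.27·exp(0.036·45+0.049·12.3) = 0.4984
  sum: 0.2119 + 0.4984 → r_corr = 0.7104 μm/a
ISO 9224: D(t) = r_corr · t^b with b = 0.667 (copper, B1)
  D(3) = 0.7104 × 3^0.667 = 0.7104 × 2.081 = 1.478 μm
  Mass loss = 1.478 μm × 8.96 g/cm³ = 13.24 g·m⁻²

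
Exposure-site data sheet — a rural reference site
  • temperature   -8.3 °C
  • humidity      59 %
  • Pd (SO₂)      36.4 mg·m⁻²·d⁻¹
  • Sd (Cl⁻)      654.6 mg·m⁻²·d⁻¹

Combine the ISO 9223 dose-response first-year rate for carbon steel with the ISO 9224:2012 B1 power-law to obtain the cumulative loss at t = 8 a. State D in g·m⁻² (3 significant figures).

D(8) = 721 g·m⁻²

carbon steel: f(T) = +0.150·(T−10) [T≤10 °C] = -2.7450
  SO₂ term: 1.77·36.4^0.52·exp(0.02·59-2.7450) = 2.399
  Sd branch = 0.102·Sd^0.62·e^(0.033·RH+0.04·T) = 28.57 μm/a
  r_corr = 2.399 + 28.57 = 30.97 μm/a
Long-term exponent b (ISO 9224 Table 2, B1) = 0.523
  D(8) = 30.97 × 8^0.523 = 30.97 × 2.967 = 91.88 μm
  Mass loss = 91.88 μm × 7.85 g/cm³ = 721.3 g·m⁻²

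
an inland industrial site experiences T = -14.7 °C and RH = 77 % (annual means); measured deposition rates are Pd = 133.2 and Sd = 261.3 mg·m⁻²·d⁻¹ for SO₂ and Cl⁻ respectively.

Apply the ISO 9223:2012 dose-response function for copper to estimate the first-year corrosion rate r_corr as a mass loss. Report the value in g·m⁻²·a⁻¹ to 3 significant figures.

r_corr = 3.92 g·m⁻²·a⁻¹

copper: f(T) = +0.126·(T−10) [T≤10 °C] = -3.1122
  SO₂ term: 0.0053·133.2^0.26·exp(0.059·77-3.1122) = 0.07907
  Cl⁻ term: 0.01025·261.3^0.27·exp(0.036·77+0.049·-14.7) = 0.3584
  r_corr = 0.07907 + 0.3584 = 0.4375 μm/a
Convert to mass loss: 0.4375 μm/a × 8.96 g/cm³ = 3.92 g·m⁻²·a⁻¹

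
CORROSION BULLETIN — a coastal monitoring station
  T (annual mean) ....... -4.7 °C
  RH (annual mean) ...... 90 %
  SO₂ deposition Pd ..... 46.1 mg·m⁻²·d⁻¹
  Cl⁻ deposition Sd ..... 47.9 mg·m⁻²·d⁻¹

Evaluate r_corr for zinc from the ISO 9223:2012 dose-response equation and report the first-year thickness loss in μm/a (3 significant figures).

r_corr = 2.72 μm/a

zinc: f(T) = +0.038·(T−10) [T≤10 °C] = -0.5586
  sulphur-dioxide contribution → 2.5 μm/a
  chloride contribution → 0.2188 μm/a
  total first-year rate 2.719 μm/a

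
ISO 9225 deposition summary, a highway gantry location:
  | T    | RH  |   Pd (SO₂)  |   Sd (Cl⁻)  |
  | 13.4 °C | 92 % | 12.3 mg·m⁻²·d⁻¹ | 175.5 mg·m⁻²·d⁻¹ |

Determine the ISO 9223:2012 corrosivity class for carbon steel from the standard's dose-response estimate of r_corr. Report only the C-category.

C5

carbon steel: temperature factor f = -0.054·(3.4) = -0.1836
  Pd branch = 1.77·Pd^0.52·e^(0.02·RH+f) = 34.2 μm/a
  Cl⁻ term: 0.102·175.5^0.62·exp(0.033·92+0.04·13.4) = 89.4
  sum: 34.2 + 89.4 → r_corr = 123.6 μm/a
Category bounds: 80…200 μm/a bracket r_corr ⇒ C5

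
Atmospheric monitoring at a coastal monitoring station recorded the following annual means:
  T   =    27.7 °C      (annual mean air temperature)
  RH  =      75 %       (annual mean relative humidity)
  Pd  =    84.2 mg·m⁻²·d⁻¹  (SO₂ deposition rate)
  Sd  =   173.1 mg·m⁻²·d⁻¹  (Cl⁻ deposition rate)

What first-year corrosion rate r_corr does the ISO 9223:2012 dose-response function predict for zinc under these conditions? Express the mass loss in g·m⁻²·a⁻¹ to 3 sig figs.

zinc: temperature factor f = -0.071·(17.7) = -1.2567
  Pd branch = 0.0129·Pd^0.44·e^(0.046·RH+f) = 0.8133 μm/a
  Cl⁻ term: 0.0175·173.1^0.57·exp(0.008·75+0.085·27.7) = 6.339
  r_corr = 0.8133 + 6.339 = 7.152 μm/a
Convert to mass loss: 7.152 μm/a × 7.14 g/cm³ = 51.06 g·m⁻²·a⁻¹

r_corr = 51.1 g·m⁻²·a⁻¹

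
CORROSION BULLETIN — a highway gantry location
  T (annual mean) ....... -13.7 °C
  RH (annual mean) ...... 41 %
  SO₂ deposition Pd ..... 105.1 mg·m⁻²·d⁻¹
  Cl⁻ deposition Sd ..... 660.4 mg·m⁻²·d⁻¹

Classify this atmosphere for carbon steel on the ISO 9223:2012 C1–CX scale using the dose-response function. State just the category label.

carbon steel: T≤10 °C ⇒ hinge +0.150·(-13.7−10) = -3.5550
  SO₂ term: 1.77·105.1^0.52·exp(0.02·41-3.5550) = 1.292
  Sd branch = 0.102·Sd^0.62·e^(0.033·RH+0.04·T) = 12.78 μm/a
  sum: 1.292 + 12.78 → r_corr = 14.07 μm/a
14.1 μm/a falls in (1.3, 25] for carbon steel → category C2

C2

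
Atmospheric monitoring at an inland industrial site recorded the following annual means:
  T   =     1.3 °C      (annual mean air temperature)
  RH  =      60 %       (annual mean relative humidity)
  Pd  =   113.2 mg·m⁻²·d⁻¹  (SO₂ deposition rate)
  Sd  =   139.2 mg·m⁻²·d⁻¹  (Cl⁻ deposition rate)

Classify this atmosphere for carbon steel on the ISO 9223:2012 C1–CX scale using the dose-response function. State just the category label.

C3

carbon steel: f(T) = +0.150·(T−10) [T≤10 °C] = -1.3050
  SO₂ term: 1.77·113.2^0.52·exp(0.02·60-1.3050) = 18.64
  Cl⁻ term: 0.102·139.2^0.62·exp(0.033·60+0.04·1.3) = 16.6
  r_corr = 18.64 + 16.6 = 35.24 μm/a
ISO 9223 Table 2 (carbon steel): 25 < 35.2 ≤ 50 μm/a ⇒ C3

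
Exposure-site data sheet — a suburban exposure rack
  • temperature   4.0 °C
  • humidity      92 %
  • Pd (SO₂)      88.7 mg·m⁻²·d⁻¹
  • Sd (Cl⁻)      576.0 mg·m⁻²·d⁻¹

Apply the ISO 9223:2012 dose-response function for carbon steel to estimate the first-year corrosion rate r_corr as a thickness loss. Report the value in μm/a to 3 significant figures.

carbon steel: f(T) = +0.150·(T−10) [T≤10 °C] = -0.9000
  SO₂ term: 1.77·88.7^0.52·exp(0.02·92-0.9000) = 46.68
  Sd branch = 0.102·Sd^0.62·e^(0.033·RH+0.04·T) = 128.3 μm/a
  sum: 46.68 + 128.3 → r_corr = 174.9 μm/a

r_corr = 175 μm/a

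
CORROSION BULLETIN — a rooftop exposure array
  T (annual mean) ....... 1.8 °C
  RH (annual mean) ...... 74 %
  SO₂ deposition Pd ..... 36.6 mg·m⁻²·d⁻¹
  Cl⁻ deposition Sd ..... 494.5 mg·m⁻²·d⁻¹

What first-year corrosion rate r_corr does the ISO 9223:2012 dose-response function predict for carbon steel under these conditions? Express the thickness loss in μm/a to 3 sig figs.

r_corr = 73.8 μm/a

carbon steel: f(T) = +0.150·(T−10) [T≤10 °C] = -1.2300
  sulphur-dioxide contribution → 14.78 μm/a
  chloride contribution → 58.99 μm/a
  ⇒ r_corr(carbon steel) = 73.77 μm/a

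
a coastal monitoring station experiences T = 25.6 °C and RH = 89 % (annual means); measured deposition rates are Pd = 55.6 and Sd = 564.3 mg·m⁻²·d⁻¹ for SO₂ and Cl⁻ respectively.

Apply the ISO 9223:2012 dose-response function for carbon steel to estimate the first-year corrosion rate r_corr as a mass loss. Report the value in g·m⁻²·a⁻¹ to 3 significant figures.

carbon steel: f(T) = -0.054·(T−10) [T>10 °C] = -0.8424
  SO₂ term: 1.77·55.6^0.52·exp(0.02·89-0.8424) = 36.53
  Sd branch = 0.102·Sd^0.62·e^(0.033·RH+0.04·T) = 272.1 μm/a
  r_corr = 36.53 + 272.1 = 308.7 μm/a
Convert to mass loss: 308.7 μm/a × 7.85 g/cm³ = 2423 g·m⁻²·a⁻¹

r_corr = 2.42e+03 g·m⁻²·a⁻¹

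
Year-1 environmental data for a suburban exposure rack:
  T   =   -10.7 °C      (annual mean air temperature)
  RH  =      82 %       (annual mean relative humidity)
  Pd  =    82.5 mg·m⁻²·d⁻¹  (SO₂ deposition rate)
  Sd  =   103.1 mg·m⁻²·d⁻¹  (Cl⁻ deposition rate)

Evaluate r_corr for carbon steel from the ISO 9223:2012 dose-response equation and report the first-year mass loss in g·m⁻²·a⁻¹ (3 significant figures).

carbon steel: f(T) = +0.150·(T−10) [T≤10 °C] = -3.1050
  Pd branch = 1.77·Pd^0.52·e^(0.02·RH+f) = 4.058 μm/a
  Sd branch = 0.102·Sd^0.62·e^(0.033·RH+0.04·T) = 17.63 μm/a
  r_corr = 4.058 + 17.63 = 21.68 μm/a
Convert to mass loss: 21.68 μm/a × 7.85 g/cm³ = 170.2 g·m⁻²·a⁻¹

r_corr = 170 g·m⁻²·a⁻¹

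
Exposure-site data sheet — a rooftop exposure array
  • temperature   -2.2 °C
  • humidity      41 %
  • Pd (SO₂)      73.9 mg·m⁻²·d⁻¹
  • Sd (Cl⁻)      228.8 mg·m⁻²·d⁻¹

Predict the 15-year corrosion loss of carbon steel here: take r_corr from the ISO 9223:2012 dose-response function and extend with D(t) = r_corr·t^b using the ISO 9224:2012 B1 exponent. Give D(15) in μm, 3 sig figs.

carbon steel: temperature factor f = +0.150·(-12.2) = -1.8300
  SO₂ term: 1.77·73.9^0.52·exp(0.02·41-1.8300) = 6.04
  Cl⁻ term: 0.102·228.8^0.62·exp(0.033·41+0.04·-2.2) = 10.49
  sum: 6.04 + 10.49 → r_corr = 16.53 μm/a
ISO 9224: D(t) = r_corr · t^b with b = 0.523 (carbon steel, B1)
  D(15) = 16.53 × 15^0.523 = 16.53 × 4.122 = 68.14 μm

D(15) = 68.1 μm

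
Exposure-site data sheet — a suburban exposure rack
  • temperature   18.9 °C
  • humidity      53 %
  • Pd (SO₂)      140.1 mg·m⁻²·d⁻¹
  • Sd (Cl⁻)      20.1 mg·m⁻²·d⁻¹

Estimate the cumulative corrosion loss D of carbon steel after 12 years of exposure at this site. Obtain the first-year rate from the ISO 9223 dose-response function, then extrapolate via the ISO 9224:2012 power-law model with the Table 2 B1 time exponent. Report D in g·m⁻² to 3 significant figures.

D(12) = 1.42e+03 g·m⁻²

carbon steel: f(T) = -0.054·(T−10) [T>10 °C] = -0.4806
  sulphur-dioxide contribution → 41.28 μm/a
  chloride contribution → 8.026 μm/a
  ⇒ r_corr(carbon steel) = 49.31 μm/a
ISO 9224: D(t) = r_corr · t^b with b = 0.523 (carbon steel, B1)
  D(12) = 49.31 × 12^0.523 = 49.31 × 3.668 = 180.9 μm
  Mass loss = 180.9 μm × 7.85 g/cm³ = 1420 g·m⁻²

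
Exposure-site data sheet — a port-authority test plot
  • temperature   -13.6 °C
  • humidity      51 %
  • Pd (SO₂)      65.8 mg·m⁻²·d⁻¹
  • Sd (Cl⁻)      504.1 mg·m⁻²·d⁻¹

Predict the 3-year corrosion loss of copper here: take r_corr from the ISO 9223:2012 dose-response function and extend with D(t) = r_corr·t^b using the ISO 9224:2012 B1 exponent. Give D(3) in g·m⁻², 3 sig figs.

copper: temperature factor f = +0.126·(-23.6) = -2.9736
  sulphur-dioxide contribution → 0.01631 μm/a
  chloride contribution → 0.1772 μm/a
  total first-year rate 0.1935 μm/a
Power-law: D(3) = r_corr · 3^0.667
  D(3) = 0.1935 × 3^0.667 = 0.1935 × 2.081 = 0.4026 μm
  Mass loss = 0.4026 μm × 8.96 g/cm³ = 3.607 g·m⁻²

D(3) = 3.61 g·m⁻²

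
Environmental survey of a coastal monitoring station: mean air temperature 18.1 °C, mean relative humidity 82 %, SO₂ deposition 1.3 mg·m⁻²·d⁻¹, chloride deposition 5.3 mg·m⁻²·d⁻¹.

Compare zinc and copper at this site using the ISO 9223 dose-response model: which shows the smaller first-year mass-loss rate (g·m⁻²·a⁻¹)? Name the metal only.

zinc

zinc: f(T) = -0.071·(T−10) [T>10 °C] = -0.5751
  Pd branch = 0.0129·Pd^0.44·e^(0.046·RH+f) = 0.3541 μm/a
  Sd branch = 0.0175·Sd^0.57·e^(0.008·RH+0.085·T) = 0.4064 μm/a
  r_corr = 0.3541 + 0.4064 = 0.7605 μm/a
  mass loss = 0.7605 μm/a × 7.14 g/cm³ = 5.43 g·m⁻²·a⁻¹
copper: f(T) = -0.080·(T−10) [T>10 °C] = -0.6480
  Pd branch = 0.0053·Pd^0.26·e^(0.059·RH+f) = 0.3746 μm/a
  Sd branch = 0.01025·Sd^0.27·e^(0.036·RH+0.049·T) = 0.7473 μm/a
  r_corr = 0.3746 + 0.7473 = 1.122 μm/a
  mass loss = 1.122 μm/a × 8.96 g/cm³ = 10.05 g·m⁻²·a⁻¹
Ordering by g·m⁻²·a⁻¹: copper (10.1) > zinc (5.43)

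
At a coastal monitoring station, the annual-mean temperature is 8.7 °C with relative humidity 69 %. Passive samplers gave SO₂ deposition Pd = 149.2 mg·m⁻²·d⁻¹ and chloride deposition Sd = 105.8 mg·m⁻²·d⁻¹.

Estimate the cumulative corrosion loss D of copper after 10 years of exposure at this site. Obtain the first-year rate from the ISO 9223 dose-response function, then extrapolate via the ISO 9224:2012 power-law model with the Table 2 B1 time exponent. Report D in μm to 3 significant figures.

D(10) = 7.58 μm

copper: temperature factor f = +0.126·(-1.3) = -0.1638
  sulphur-dioxide contribution → 0.969 μm/a
  chloride contribution → 0.6626 μm/a
  total first-year rate 1.632 μm/a
Long-term exponent b (ISO 9224 Table 2, B1) = 0.667
  D(10) = 1.632 × 10^0.667 = 1.632 × 4.645 = 7.579 μm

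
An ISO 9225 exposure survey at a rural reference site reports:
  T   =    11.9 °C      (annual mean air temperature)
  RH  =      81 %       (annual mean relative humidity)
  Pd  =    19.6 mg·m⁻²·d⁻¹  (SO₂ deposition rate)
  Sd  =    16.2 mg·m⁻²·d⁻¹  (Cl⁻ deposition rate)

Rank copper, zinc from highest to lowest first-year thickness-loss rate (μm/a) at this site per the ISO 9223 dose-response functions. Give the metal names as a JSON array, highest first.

["zinc", "copper"]

copper: T>10 °C ⇒ hinge -0.080·(11.9−10) = -0.1520
  SO₂ term: 0.0053·19.6^0.26·exp(0.059·81-0.1520) = 1.174
  Sd branch = 0.01025·Sd^0.27·e^(0.036·RH+0.049·T) = 0.7193 μm/a
  r_corr = 1.174 + 0.7193 = 1.894 μm/a
zinc: temperature factor f = -0.071·(1.9) = -0.1349
  Pd branch = 0.0129·Pd^0.44·e^(0.046·RH+f) = 1.733 μm/a
  Sd branch = 0.0175·Sd^0.57·e^(0.008·RH+0.085·T) = 0.45 μm/a
  r_corr = 1.733 + 0.45 = 2.183 μm/a
Ordering by μm/a: zinc (2.18) > copper (1.89)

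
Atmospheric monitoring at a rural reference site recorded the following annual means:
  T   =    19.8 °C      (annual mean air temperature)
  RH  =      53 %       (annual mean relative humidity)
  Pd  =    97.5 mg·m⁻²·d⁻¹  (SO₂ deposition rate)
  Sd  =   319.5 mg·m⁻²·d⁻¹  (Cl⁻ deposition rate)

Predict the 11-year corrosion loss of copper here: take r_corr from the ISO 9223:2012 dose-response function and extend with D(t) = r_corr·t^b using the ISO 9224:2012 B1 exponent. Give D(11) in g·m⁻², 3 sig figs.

D(11) = 46.4 g·m⁻²

copper: T>10 °C ⇒ hinge -0.080·(19.8−10) = -0.7840
  Pd branch = 0.0053·Pd^0.26·e^(0.059·RH+f) = 0.1815 μm/a
  Sd branch = 0.01025·Sd^0.27·e^(0.036·RH+0.049·T) = 0.8648 μm/a
  sum: 0.1815 + 0.8648 → r_corr = 1.046 μm/a
Power-law: D(11) = r_corr · 11^0.667
  D(11) = 1.046 × 11^0.667 = 1.046 × 4.95 = 5.179 μm
  Mass loss = 5.179 μm × 8.96 g/cm³ = 46.41 g·m⁻²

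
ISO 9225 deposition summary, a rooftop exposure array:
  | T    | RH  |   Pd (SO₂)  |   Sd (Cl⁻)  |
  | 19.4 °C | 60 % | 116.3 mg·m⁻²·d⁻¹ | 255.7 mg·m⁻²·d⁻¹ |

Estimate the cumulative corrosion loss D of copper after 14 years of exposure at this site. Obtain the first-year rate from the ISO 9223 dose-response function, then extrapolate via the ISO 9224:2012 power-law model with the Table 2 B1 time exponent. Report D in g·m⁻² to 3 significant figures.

copper: f(T) = -0.080·(T−10) [T>10 °C] = -0.7520
  sulphur-dioxide contribution → 0.2966 μm/a
  chloride contribution → 1.027 μm/a
  total first-year rate 1.324 μm/a
Power-law: D(14) = r_corr · 14^0.667
  D(14) = 1.324 × 14^0.667 = 1.324 × 5.814 = 7.697 μm
  Mass loss = 7.697 μm × 8.96 g/cm³ = 68.97 g·m⁻²

D(14) = 69.0 g·m⁻²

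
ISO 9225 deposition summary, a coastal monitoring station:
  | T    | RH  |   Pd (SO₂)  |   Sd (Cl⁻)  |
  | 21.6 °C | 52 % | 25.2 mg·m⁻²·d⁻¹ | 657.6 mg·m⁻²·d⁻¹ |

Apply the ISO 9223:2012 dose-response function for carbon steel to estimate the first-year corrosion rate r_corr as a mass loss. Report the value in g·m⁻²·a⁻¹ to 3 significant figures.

r_corr = 703 g·m⁻²·a⁻¹

carbon steel: f(T) = -0.054·(T−10) [T>10 °C] = -0.6264
  sulphur-dioxide contribution → 14.33 μm/a
  chloride contribution → 75.2 μm/a
  ⇒ r_corr(carbon steel) = 89.53 μm/a
Convert to mass loss: 89.53 μm/a × 7.85 g/cm³ = 702.8 g·m⁻²·a⁻¹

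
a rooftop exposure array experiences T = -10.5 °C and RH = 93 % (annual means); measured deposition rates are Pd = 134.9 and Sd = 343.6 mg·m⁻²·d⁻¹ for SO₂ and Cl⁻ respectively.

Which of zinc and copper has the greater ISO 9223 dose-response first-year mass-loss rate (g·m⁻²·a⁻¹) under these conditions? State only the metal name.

zinc: T≤10 °C ⇒ hinge +0.038·(-10.5−10) = -0.7790
  SO₂ term: 0.0129·134.9^0.44·exp(0.046·93-0.7790) = 3.693
  Cl⁻ term: 0.0175·343.6^0.57·exp(0.008·93+0.085·-10.5) = 0.4208
  r_corr = 3.693 + 0.4208 = 4.114 μm/a
  mass loss = 4.114 μm/a × 7.14 g/cm³ = 29.37 g·m⁻²·a⁻¹
copper: f(T) = +0.126·(T−10) [T≤10 °C] = -2.5830
  SO₂ term: 0.0053·134.9^0.26·exp(0.059·93-2.5830) = 0.3462
  Cl⁻ term: 0.01025·343.6^0.27·exp(0.036·93+0.049·-10.5) = 0.8434
  r_corr = 0.3462 + 0.8434 = 1.19 μm/a
  mass loss = 1.19 μm/a × 8.96 g/cm³ = 10.66 g·m⁻²·a⁻¹
Ordering by g·m⁻²·a⁻¹: zinc (29.4) > copper (10.7)

zinc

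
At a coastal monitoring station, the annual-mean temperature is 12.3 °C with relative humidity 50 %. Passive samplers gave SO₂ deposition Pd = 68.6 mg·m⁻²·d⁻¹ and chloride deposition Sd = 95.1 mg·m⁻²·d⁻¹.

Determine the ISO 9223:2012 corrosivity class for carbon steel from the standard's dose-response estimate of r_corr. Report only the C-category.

carbon steel: temperature factor f = -0.054·(2.3) = -0.1242
  SO₂ term: 1.77·68.6^0.52·exp(0.02·50-0.1242) = 38.3
  Cl⁻ term: 0.102·95.1^0.62·exp(0.033·50+0.04·12.3) = 14.63
  r_corr = 38.3 + 14.63 = 52.93 μm/a
52.9 μm/a falls in (50, 80] for carbon steel → category C4

C4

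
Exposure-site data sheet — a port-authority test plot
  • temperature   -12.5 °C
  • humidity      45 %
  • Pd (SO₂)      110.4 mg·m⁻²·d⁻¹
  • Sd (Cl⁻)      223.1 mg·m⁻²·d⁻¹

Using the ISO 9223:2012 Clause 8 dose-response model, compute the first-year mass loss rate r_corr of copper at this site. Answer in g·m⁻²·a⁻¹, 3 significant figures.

copper: temperature factor f = +0.126·(-22.5) = -2.8350
  sulphur-dioxide contribution → 0.01504 μm/a
  chloride contribution → 0.1209 μm/a
  total first-year rate 0.1359 μm/a
Convert to mass loss: 0.1359 μm/a × 8.96 g/cm³ = 1.218 g·m⁻²·a⁻¹

r_corr = 1.22 g·m⁻²·a⁻¹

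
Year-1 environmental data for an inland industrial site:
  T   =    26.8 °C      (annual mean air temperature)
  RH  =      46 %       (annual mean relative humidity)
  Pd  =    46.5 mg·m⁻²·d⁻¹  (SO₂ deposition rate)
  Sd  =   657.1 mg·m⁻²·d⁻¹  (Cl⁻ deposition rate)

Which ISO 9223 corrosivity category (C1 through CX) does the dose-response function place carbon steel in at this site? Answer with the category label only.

carbon steel: f(T) = -0.054·(T−10) [T>10 °C] = -0.9072
  SO₂ term: 1.77·46.5^0.52·exp(0.02·46-0.9072) = 13.2
  Cl⁻ term: 0.102·657.1^0.62·exp(0.033·46+0.04·26.8) = 75.92
  r_corr = 13.2 + 75.92 = 89.12 μm/a
ISO 9223 Table 2 (carbon steel): 80 < 89.1 ≤ 200 μm/a ⇒ C5

C5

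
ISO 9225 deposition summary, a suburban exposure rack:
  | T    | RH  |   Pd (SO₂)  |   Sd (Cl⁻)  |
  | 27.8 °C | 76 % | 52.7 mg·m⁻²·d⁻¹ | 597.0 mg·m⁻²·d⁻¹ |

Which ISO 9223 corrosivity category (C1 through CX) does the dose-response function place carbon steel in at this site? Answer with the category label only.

CX

carbon steel: f(T) = -0.054·(T−10) [T>10 °C] = -0.9612
  SO₂ term: 1.77·52.7^0.52·exp(0.02·76-0.9612) = 24.32
  Cl⁻ term: 0.102·597.0^0.62·exp(0.033·76+0.04·27.8) = 200.4
  r_corr = 24.32 + 200.4 = 224.7 μm/a
Category bounds: 200…700 μm/a bracket r_corr ⇒ CX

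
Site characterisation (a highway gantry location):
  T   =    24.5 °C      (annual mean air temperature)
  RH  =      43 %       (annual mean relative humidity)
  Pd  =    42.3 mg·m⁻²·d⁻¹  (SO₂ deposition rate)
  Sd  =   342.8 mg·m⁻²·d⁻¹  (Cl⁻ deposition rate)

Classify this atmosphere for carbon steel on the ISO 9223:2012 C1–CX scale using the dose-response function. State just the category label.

carbon steel: temperature factor f = -0.054·(14.5) = -0.7830
  sulphur-dioxide contribution → 13.4 μm/a
  chloride contribution → 41.9 μm/a
  total first-year rate 55.3 μm/a
55.3 μm/a falls in (50, 80] for carbon steel → category C4

C4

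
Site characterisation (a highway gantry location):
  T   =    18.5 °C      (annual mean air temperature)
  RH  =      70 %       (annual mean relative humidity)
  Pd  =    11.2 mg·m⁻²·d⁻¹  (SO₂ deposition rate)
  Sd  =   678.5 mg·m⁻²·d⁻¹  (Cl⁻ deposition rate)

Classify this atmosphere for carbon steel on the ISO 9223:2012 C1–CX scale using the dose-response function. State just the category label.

C5

carbon steel: temperature factor f = -0.054·(8.5) = -0.4590
  SO₂ term: 1.77·11.2^0.52·exp(0.02·70-0.4590) = 15.93
  Sd branch = 0.102·Sd^0.62·e^(0.033·RH+0.04·T) = 122.7 μm/a
  sum: 15.93 + 122.7 → r_corr = 138.6 μm/a
139 μm/a falls in (80, 200] for carbon steel → category C5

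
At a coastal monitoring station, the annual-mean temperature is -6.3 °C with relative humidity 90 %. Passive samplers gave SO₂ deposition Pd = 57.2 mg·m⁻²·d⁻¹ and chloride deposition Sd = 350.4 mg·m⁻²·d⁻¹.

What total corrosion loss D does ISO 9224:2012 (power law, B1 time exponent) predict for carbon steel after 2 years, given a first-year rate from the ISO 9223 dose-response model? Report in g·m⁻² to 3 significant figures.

carbon steel: T≤10 °C ⇒ hinge +0.150·(-6.3−10) = -2.4450
  SO₂ term: 1.77·57.2^0.52·exp(0.02·90-2.4450) = 7.616
  Cl⁻ term: 0.102·350.4^0.62·exp(0.033·90+0.04·-6.3) = 58.43
  sum: 7.616 + 58.43 → r_corr = 66.05 μm/a
ISO 9224: D(t) = r_corr · t^b with b = 0.523 (carbon steel, B1)
  D(2) = 66.05 × 2^0.523 = 66.05 × 1.437 = 94.9 μm
  Mass loss = 94.9 μm × 7.85 g/cm³ = 745 g·m⁻²

D(2) = 745 g·m⁻²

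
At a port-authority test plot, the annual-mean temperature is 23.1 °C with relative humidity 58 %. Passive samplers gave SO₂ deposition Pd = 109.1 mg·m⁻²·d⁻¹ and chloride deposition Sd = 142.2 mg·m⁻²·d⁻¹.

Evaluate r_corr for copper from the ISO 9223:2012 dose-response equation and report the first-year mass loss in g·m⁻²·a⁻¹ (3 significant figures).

r_corr = 10.5 g·m⁻²·a⁻¹

copper: f(T) = -0.080·(T−10) [T>10 °C] = -1.0480
  Pd branch = 0.0053·Pd^0.26·e^(0.059·RH+f) = 0.1928 μm/a
  Cl⁻ term: 0.01025·142.2^0.27·exp(0.036·58+0.049·23.1) = 0.9781
  sum: 0.1928 + 0.9781 → r_corr = 1.171 μm/a
Convert to mass loss: 1.171 μm/a × 8.96 g/cm³ = 10.49 g·m⁻²·a⁻¹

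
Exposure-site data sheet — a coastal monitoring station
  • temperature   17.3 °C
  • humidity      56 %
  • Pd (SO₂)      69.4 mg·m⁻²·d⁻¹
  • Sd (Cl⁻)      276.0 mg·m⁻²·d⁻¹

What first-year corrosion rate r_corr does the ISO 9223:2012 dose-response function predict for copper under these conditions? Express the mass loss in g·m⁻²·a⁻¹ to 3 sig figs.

r_corr = 9.51 g·m⁻²·a⁻¹

copper: f(T) = -0.080·(T−10) [T>10 °C] = -0.5840
  Pd branch = 0.0053·Pd^0.26·e^(0.059·RH+f) = 0.2423 μm/a
  Sd branch = 0.01025·Sd^0.27·e^(0.036·RH+0.049·T) = 0.8193 μm/a
  r_corr = 0.2423 + 0.8193 = 1.062 μm/a
Convert to mass loss: 1.062 μm/a × 8.96 g/cm³ = 9.512 g·m⁻²·a⁻¹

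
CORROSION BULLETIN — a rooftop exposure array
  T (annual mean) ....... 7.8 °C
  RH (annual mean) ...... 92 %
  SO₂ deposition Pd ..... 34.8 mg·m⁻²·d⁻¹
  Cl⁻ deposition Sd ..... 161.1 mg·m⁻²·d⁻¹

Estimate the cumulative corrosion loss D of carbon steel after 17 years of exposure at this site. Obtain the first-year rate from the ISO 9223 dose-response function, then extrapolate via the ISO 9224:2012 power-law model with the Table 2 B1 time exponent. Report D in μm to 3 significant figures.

carbon steel: T≤10 °C ⇒ hinge +0.150·(7.8−10) = -0.3300
  Pd branch = 1.77·Pd^0.52·e^(0.02·RH+f) = 50.74 μm/a
  Cl⁻ term: 0.102·161.1^0.62·exp(0.033·92+0.04·7.8) = 67.77
  sum: 50.74 + 67.77 → r_corr = 118.5 μm/a
Power-law: D(17) = r_corr · 17^0.523
  D(17) = 118.5 × 17^0.523 = 118.5 × 4.401 = 521.5 μm

D(17) = 522 μm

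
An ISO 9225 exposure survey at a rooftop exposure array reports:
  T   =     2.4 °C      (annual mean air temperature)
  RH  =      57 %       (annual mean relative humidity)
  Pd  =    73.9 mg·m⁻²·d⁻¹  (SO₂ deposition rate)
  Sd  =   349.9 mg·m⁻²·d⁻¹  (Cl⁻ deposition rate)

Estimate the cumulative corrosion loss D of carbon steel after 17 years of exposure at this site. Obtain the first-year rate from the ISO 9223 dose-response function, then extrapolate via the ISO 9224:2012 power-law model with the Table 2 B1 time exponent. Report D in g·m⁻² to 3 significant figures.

D(17) = 1.53e+03 g·m⁻²

carbon steel: f(T) = +0.150·(T−10) [T≤10 °C] = -1.1400
  SO₂ term: 1.77·73.9^0.52·exp(0.02·57-1.1400) = 16.58
  Sd branch = 0.102·Sd^0.62·e^(0.033·RH+0.04·T) = 27.83 μm/a
  sum: 16.58 + 27.83 → r_corr = 44.41 μm/a
Power-law: D(17) = r_corr · 17^0.523
  D(17) = 44.41 × 17^0.523 = 44.41 × 4.401 = 195.4 μm
  Mass loss = 195.4 μm × 7.85 g/cm³ = 1534 g·m⁻²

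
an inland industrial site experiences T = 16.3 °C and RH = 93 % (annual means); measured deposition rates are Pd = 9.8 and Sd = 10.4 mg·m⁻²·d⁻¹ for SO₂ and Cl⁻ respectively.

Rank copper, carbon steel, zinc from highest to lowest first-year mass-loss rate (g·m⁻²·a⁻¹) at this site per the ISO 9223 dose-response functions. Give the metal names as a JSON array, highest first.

copper: temperature factor f = -0.080·(6.3) = -0.5040
  sulphur-dioxide contribution → 1.4 μm/a
  chloride contribution → 1.22 μm/a
  total first-year rate 2.619 μm/a
  mass loss = 2.619 μm/a × 8.96 g/cm³ = 23.47 g·m⁻²·a⁻¹
carbon steel: f(T) = -0.054·(T−10) [T>10 °C] = -0.3402
  sulphur-dioxide contribution → 26.51 μm/a
  chloride contribution → 18 μm/a
  ⇒ r_corr(carbon steel) = 44.51 μm/a
  mass loss = 44.51 μm/a × 7.85 g/cm³ = 349.4 g·m⁻²·a⁻¹
zinc: temperature factor f = -0.071·(6.3) = -0.4473
  sulphur-dioxide contribution → 1.623 μm/a
  chloride contribution → 0.5592 μm/a
  ⇒ r_corr(zinc) = 2.182 μm/a
  mass loss = 2.182 μm/a × 7.14 g/cm³ = 15.58 g·m⁻²·a⁻¹
Ordering by g·m⁻²·a⁻¹: carbon steel (349) > copper (23.5) > zinc (15.6)

["carbon steel", "copper", "zinc"]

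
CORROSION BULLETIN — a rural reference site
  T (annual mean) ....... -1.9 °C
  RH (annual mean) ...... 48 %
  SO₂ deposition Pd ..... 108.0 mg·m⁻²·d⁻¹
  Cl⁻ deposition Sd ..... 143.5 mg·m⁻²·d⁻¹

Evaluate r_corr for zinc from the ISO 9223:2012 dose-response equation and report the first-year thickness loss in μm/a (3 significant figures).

zinc: T≤10 °C ⇒ hinge +0.038·(-1.9−10) = -0.4522
  SO₂ term: 0.0129·108.0^0.44·exp(0.046·48-0.4522) = 0.5859
  Sd branch = 0.0175·Sd^0.57·e^(0.008·RH+0.085·T) = 0.3707 μm/a
  sum: 0.5859 + 0.3707 → r_corr = 0.9567 μm/a

r_corr = 0.957 μm/a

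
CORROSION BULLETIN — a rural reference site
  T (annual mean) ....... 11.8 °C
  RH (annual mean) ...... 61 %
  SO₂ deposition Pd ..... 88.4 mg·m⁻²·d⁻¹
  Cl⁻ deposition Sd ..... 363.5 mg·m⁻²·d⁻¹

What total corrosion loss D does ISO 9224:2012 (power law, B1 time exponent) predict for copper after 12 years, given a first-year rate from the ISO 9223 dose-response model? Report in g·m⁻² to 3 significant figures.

D(12) = 63.2 g·m⁻²

copper: T>10 °C ⇒ hinge -0.080·(11.8−10) = -0.1440
  SO₂ term: 0.0053·88.4^0.26·exp(0.059·61-0.1440) = 0.5381
  Sd branch = 0.01025·Sd^0.27·e^(0.036·RH+0.049·T) = 0.807 μm/a
  sum: 0.5381 + 0.807 → r_corr = 1.345 μm/a
ISO 9224: D(t) = r_corr · t^b with b = 0.667 (copper, B1)
  D(12) = 1.345 × 12^0.667 = 1.345 × 5.246 = 7.056 μm
  Mass loss = 7.056 μm × 8.96 g/cm³ = 63.22 g·m⁻²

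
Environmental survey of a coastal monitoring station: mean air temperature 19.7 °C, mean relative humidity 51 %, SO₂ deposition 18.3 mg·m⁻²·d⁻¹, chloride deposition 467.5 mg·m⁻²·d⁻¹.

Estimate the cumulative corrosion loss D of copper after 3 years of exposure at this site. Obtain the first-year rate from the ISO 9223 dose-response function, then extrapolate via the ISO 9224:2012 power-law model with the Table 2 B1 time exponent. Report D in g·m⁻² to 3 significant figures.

copper: temperature factor f = -0.080·(9.7) = -0.7760
  SO₂ term: 0.0053·18.3^0.26·exp(0.059·51-0.7760) = 0.1053
  Sd branch = 0.01025·Sd^0.27·e^(0.036·RH+0.049·T) = 0.8875 μm/a
  sum: 0.1053 + 0.8875 → r_corr = 0.9927 μm/a
Power-law: D(3) = r_corr · 3^0.667
  D(3) = 0.9927 × 3^0.667 = 0.9927 × 2.081 = 2.066 μm
  Mass loss = 2.066 μm × 8.96 g/cm³ = 18.51 g·m⁻²

D(3) = 18.5 g·m⁻²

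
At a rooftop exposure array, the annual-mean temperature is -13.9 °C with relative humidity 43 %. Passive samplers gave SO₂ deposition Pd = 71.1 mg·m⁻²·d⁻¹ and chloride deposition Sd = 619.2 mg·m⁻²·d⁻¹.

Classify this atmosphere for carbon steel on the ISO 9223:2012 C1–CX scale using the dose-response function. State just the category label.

C2

carbon steel: f(T) = +0.150·(T−10) [T≤10 °C] = -3.5850
  Pd branch = 1.77·Pd^0.52·e^(0.02·RH+f) = 1.065 μm/a
  Sd branch = 0.102·Sd^0.62·e^(0.033·RH+0.04·T) = 13.01 μm/a
  sum: 1.065 + 13.01 → r_corr = 14.08 μm/a
Category bounds: 1.3…25 μm/a bracket r_corr ⇒ C2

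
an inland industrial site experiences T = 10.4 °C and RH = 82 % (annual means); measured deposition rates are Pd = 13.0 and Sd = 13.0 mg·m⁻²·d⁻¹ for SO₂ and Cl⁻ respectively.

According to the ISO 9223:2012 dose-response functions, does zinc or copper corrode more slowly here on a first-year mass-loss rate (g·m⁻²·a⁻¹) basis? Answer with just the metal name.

zinc: f(T) = -0.071·(T−10) [T>10 °C] = -0.0284
  sulphur-dioxide contribution → 1.685 μm/a
  chloride contribution → 0.3522 μm/a
  total first-year rate 2.037 μm/a
  mass loss = 2.037 μm/a × 7.14 g/cm³ = 14.54 g·m⁻²·a⁻¹
copper: f(T) = -0.080·(T−10) [T>10 °C] = -0.0320
  sulphur-dioxide contribution → 1.262 μm/a
  chloride contribution → 0.6529 μm/a
  ⇒ r_corr(copper) = 1.915 μm/a
  mass loss = 1.915 μm/a × 8.96 g/cm³ = 17.16 g·m⁻²·a⁻¹
Ordering by g·m⁻²·a⁻¹: copper (17.2) > zinc (14.5)

zinc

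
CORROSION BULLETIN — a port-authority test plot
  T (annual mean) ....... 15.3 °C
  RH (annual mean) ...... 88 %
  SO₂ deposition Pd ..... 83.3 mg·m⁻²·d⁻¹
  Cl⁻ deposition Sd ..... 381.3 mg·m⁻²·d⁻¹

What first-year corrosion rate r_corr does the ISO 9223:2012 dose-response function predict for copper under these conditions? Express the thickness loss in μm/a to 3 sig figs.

copper: f(T) = -0.080·(T−10) [T>10 °C] = -0.4240
  Pd branch = 0.0053·Pd^0.26·e^(0.059·RH+f) = 1.97 μm/a
  Sd branch = 0.01025·Sd^0.27·e^(0.036·RH+0.049·T) = 2.565 μm/a
  r_corr = 1.97 + 2.565 = 4.535 μm/a

r_corr = 4.53 μm/a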